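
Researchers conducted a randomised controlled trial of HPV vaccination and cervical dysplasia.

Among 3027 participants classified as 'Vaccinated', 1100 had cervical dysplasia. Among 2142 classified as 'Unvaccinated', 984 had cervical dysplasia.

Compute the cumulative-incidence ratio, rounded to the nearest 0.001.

0.791

From the description: a = 1100, b = 1927, c = 984, d = 1158.
Risk in exposed = 1100/3027 = 0.36340; risk in unexposed = 984/2142 = 0.45938.
RR = 0.36340 / 0.45938 = 0.79105
The risk is 21% lower among the exposed than among the unexposed.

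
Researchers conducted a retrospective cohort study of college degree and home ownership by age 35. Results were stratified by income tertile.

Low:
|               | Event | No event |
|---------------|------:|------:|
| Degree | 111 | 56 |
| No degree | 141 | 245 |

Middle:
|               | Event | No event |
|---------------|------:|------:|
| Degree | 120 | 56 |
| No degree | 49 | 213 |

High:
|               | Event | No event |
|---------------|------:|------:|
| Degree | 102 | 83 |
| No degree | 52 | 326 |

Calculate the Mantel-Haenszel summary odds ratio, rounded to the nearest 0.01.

OR_MH = Σ(aᵢdᵢ/nᵢ) / Σ(bᵢcᵢ/nᵢ), where nᵢ is the stratum total.
Stratum 1 (Low): n = 553; a·d/n = 111·245/553 = 49.1772; b·c/n = 56·141/553 = 14.2785
Stratum 2 (Middle): n = 438; a·d/n = 120·213/438 = 58.3562; b·c/n = 56·49/438 = 6.2648
Stratum 3 (High): n = 563; a·d/n = 102·326/563 = 59.0622; b·c/n = 83·52/563 = 7.6661
OR_MH = (49.1772 + 58.3562 + 59.0622) / (14.2785 + 6.2648 + 7.6661) = 166.5955 / 28.2094 = 5.90568

5.91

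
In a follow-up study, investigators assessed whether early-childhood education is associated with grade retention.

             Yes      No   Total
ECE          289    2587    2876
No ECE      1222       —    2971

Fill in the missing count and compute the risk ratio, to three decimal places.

The missing cell is in the unexposed row: 2971 − 1222 = 1749.
So a = 289, b = 2587, c = 1222, d = 1749.
RR = [a/(a+b)] / [c/(c+d)] = (289/2876) / (1222/2971) = 0.10049/0.41131 = 0.24431

0.244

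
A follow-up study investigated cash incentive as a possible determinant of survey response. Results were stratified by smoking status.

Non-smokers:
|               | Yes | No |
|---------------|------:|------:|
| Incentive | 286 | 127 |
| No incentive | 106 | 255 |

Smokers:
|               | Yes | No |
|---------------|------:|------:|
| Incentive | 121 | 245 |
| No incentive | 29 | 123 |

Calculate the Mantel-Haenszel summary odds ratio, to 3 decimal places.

3.952

OR_MH = Σ(aᵢdᵢ/nᵢ) / Σ(bᵢcᵢ/nᵢ), where nᵢ is the stratum total.
Stratum 1 (Non-smokers): n = 774; a·d/n = 286·255/774 = 94.2248; b·c/n = 127·106/774 = 17.3928
Stratum 2 (Smokers): n = 518; a·d/n = 121·123/518 = 28.7317; b·c/n = 245·29/518 = 13.7162
OR_MH = (94.2248 + 28.7317) / (17.3928 + 13.7162) = 122.9565 / 31.1090 = 3.95244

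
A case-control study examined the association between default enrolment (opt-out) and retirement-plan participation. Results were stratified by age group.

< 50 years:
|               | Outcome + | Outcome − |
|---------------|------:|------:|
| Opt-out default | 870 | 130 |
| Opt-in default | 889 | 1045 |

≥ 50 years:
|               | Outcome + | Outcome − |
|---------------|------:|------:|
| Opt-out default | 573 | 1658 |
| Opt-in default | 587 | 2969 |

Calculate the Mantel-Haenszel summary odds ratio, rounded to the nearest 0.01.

OR_MH = Σ(aᵢdᵢ/nᵢ) / Σ(bᵢcᵢ/nᵢ), where nᵢ is the stratum total.
Stratum 1 (< 50 years): n = 2934; a·d/n = 870·1045/2934 = 309.8671; b·c/n = 130·889/2934 = 39.3899
Stratum 2 (≥ 50 years): n = 5787; a·d/n = 573·2969/5787 = 293.9756; b·c/n = 1658·587/5787 = 168.1780
OR_MH = (309.8671 + 293.9756) / (39.3899 + 168.1780) = 603.8427 / 207.5679 = 2.90913

2.91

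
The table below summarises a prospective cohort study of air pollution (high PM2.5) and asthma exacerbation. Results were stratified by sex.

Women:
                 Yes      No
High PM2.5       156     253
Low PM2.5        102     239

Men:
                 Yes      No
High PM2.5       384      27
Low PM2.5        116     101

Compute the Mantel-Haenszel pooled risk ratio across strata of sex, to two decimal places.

RR_MH = Σ(aᵢ·n₀ᵢ/nᵢ) / Σ(cᵢ·n₁ᵢ/nᵢ), with n₁ᵢ = aᵢ+bᵢ (exposed), n₀ᵢ = cᵢ+dᵢ (unexposed), nᵢ = n₁ᵢ+n₀ᵢ.
Stratum 1 (Women): n₁ = 409, n₀ = 341, n = 750; a·n₀/n = 156·341/750 = 70.9280; c·n₁/n = 102·409/750 = 55.6240
Stratum 2 (Men): n₁ = 411, n₀ = 217, n = 628; a·n₀/n = 384·217/628 = 132.6879; c·n₁/n = 116·411/628 = 75.9172
RR_MH = (70.9280 + 132.6879) / (55.6240 + 75.9172) = 203.6159 / 131.5412 = 1.54792

1.55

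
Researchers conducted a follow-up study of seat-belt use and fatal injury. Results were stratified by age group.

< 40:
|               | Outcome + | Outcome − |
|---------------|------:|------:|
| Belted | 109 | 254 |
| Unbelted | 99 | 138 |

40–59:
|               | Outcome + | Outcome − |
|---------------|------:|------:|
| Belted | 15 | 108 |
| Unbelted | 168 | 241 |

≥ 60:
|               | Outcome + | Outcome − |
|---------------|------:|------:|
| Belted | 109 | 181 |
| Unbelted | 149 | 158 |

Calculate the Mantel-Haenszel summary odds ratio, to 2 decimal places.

0.50

OR_MH = Σ(aᵢdᵢ/nᵢ) / Σ(bᵢcᵢ/nᵢ), where nᵢ is the stratum total.
Stratum 1 (< 40): n = 600; a·d/n = 109·138/600 = 25.0700; b·c/n = 254·99/600 = 41.9100
Stratum 2 (40–59): n = 532; a·d/n = 15·241/532 = 6.7951; b·c/n = 108·168/532 = 34.1053
Stratum 3 (≥ 60): n = 597; a·d/n = 109·158/597 = 28.8476; b·c/n = 181·149/597 = 45.1742
OR_MH = (25.0700 + 6.7951 + 28.8476) / (41.9100 + 34.1053 + 45.1742) = 60.7127 / 121.1895 = 0.50097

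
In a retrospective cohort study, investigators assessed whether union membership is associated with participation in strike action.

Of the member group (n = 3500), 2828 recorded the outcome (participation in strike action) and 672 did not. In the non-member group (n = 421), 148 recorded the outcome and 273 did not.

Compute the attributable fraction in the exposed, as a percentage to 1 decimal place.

56.5

From the description: a = 2828, b = 672, c = 148, d = 273.
Risk in exposed = 2828/3500 = 0.80800; risk in unexposed = 148/421 = 0.35154.
RR = 0.80800/0.35154 = 2.29843
AR% = (RR − 1)/RR × 100 = (2.29843 − 1)/2.29843 × 100 = 56.4921%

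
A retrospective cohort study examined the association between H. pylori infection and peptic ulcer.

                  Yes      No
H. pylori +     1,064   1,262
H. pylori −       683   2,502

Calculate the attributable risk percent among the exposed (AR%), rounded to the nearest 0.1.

53.1

Cells: a = 1064, b = 1262, c = 683, d = 2502.
Risk in exposed = 1064/2326 = 0.45744; risk in unexposed = 683/3185 = 0.21444.
RR = 0.45744/0.21444 = 2.13315
AR% = (RR − 1)/RR × 100 = (2.13315 − 1)/2.13315 × 100 = 53.1209%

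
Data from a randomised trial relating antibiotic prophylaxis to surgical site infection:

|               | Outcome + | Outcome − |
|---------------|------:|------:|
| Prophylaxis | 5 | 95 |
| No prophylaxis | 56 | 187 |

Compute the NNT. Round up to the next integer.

6

Risk in treated group = 5/100 = 0.05000; risk in control = 56/243 = 0.23045.
Absolute risk reduction = 0.23045 − 0.05000 = 0.18045
NNT = 1 / ARR = 1 / 0.18045 = 5.542 → round up → 6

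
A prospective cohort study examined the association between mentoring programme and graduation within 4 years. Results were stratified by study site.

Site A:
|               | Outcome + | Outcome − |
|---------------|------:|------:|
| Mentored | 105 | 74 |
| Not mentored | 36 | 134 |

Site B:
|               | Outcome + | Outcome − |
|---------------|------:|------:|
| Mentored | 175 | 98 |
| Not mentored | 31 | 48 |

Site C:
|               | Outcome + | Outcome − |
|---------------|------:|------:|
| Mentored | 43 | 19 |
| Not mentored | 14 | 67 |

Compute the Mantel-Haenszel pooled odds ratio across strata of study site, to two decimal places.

OR_MH = Σ(aᵢdᵢ/nᵢ) / Σ(bᵢcᵢ/nᵢ), where nᵢ is the stratum total.
Stratum 1 (Site A): n = 349; a·d/n = 105·134/349 = 40.3152; b·c/n = 74·36/349 = 7.6332
Stratum 2 (Site B): n = 352; a·d/n = 175·48/352 = 23.8636; b·c/n = 98·31/352 = 8.6307
Stratum 3 (Site C): n = 143; a·d/n = 43·67/143 = 20.1469; b·c/n = 19·14/143 = 1.8601
OR_MH = (40.3152 + 23.8636 + 20.1469) / (7.6332 + 8.6307 + 1.8601) = 84.3257 / 18.1241 = 4.65269

4.65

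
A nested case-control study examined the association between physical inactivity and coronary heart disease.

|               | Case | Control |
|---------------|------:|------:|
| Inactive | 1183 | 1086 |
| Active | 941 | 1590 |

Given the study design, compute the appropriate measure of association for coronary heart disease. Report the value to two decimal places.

Cells: a = 1183, b = 1086, c = 941, d = 1590.
This is a nested case-control study: participants were sampled on outcome status, so risks in the source population cannot be estimated directly — relative risk is not valid here. The odds ratio is the appropriate measure.
OR = (a·d)/(b·c) = (1183 × 1590) / (1086 × 941) = 1880970 / 1021926 = 1.84061

1.84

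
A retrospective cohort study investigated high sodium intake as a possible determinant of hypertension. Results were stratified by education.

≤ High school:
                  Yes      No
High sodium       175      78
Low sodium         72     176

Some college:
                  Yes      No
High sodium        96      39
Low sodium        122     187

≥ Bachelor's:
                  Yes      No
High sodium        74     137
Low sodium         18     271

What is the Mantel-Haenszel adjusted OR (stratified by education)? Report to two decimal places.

5.29

OR_MH = Σ(aᵢdᵢ/nᵢ) / Σ(bᵢcᵢ/nᵢ), where nᵢ is the stratum total.
Stratum 1 (≤ High school): n = 501; a·d/n = 175·176/501 = 61.4770; b·c/n = 78·72/501 = 11.2096
Stratum 2 (Some college): n = 444; a·d/n = 96·187/444 = 40.4324; b·c/n = 39·122/444 = 10.7162
Stratum 3 (≥ Bachelor's): n = 500; a·d/n = 74·271/500 = 40.1080; b·c/n = 137·18/500 = 4.9320
OR_MH = (61.4770 + 40.4324 + 40.1080) / (11.2096 + 10.7162 + 4.9320) = 142.0175 / 26.8578 = 5.28776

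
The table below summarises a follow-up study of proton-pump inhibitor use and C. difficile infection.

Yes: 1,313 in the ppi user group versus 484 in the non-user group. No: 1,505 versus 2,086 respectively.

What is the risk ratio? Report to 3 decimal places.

2.474

From the description: a = 1313, b = 1505, c = 484, d = 2086.
Risk in exposed = 1313/2818 = 0.46593; risk in unexposed = 484/2570 = 0.18833.
RR = 0.46593 / 0.18833 = 2.47407
The risk among the exposed is 2.47 times that among the unexposed.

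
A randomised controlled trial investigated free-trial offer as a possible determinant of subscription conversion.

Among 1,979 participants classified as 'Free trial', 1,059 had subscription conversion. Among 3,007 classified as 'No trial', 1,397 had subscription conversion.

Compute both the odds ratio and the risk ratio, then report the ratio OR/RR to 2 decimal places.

From the description: a = 1059, b = 920, c = 1397, d = 1610.
OR = (1059·1610)/(920·1397) = 1704990/1285240 = 1.32659
Risk in exposed = 1059/1979 = 0.53512; risk in unexposed = 1397/3007 = 0.46458; RR = 1.15183
OR/RR = 1.32659 / 1.15183 = 1.15173
The outcome is not rare, so the OR lies further from 1 than the RR.

1.15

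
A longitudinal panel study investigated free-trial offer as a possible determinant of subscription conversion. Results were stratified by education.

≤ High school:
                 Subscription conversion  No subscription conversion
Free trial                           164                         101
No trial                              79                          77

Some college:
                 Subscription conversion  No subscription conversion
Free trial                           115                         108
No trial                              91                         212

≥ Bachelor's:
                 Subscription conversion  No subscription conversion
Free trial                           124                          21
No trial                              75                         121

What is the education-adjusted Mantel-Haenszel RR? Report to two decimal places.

RR_MH = Σ(aᵢ·n₀ᵢ/nᵢ) / Σ(cᵢ·n₁ᵢ/nᵢ), with n₁ᵢ = aᵢ+bᵢ (exposed), n₀ᵢ = cᵢ+dᵢ (unexposed), nᵢ = n₁ᵢ+n₀ᵢ.
Stratum 1 (≤ High school): n₁ = 265, n₀ = 156, n = 421; a·n₀/n = 164·156/421 = 60.7696; c·n₁/n = 79·265/421 = 49.7268
Stratum 2 (Some college): n₁ = 223, n₀ = 303, n = 526; a·n₀/n = 115·303/526 = 66.2452; c·n₁/n = 91·223/526 = 38.5798
Stratum 3 (≥ Bachelor's): n₁ = 145, n₀ = 196, n = 341; a·n₀/n = 124·196/341 = 71.2727; c·n₁/n = 75·145/341 = 31.8915
RR_MH = (60.7696 + 66.2452 + 71.2727) / (49.7268 + 38.5798 + 31.8915) = 198.2876 / 120.1982 = 1.64967

1.65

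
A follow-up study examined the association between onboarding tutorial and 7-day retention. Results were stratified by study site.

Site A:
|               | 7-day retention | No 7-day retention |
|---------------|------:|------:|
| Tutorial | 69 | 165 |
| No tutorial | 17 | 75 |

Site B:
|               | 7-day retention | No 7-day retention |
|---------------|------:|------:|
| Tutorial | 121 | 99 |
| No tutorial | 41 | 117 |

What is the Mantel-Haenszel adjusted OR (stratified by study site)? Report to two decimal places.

2.76

OR_MH = Σ(aᵢdᵢ/nᵢ) / Σ(bᵢcᵢ/nᵢ), where nᵢ is the stratum total.
Stratum 1 (Site A): n = 326; a·d/n = 69·75/326 = 15.8742; b·c/n = 165·17/326 = 8.6043
Stratum 2 (Site B): n = 378; a·d/n = 121·117/378 = 37.4524; b·c/n = 99·41/378 = 10.7381
OR_MH = (15.8742 + 37.4524) / (8.6043 + 10.7381) = 53.3266 / 19.3424 = 2.75698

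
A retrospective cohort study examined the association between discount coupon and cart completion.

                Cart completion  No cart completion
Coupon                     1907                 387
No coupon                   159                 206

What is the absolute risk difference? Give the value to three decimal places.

Cells: a = 1907, b = 387, c = 159, d = 206.
Risk in exposed = 1907/2294 = 0.831299; risk in unexposed = 159/365 = 0.435616.
Risk difference = 0.831299 − 0.435616 = 0.395683

0.396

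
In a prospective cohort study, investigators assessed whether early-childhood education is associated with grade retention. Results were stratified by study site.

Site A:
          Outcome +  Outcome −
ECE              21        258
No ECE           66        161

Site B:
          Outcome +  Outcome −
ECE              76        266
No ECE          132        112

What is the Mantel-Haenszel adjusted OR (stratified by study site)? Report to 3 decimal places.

OR_MH = Σ(aᵢdᵢ/nᵢ) / Σ(bᵢcᵢ/nᵢ), where nᵢ is the stratum total.
Stratum 1 (Site A): n = 506; a·d/n = 21·161/506 = 6.6818; b·c/n = 258·66/506 = 33.6522
Stratum 2 (Site B): n = 586; a·d/n = 76·112/586 = 14.5256; b·c/n = 266·132/586 = 59.9181
OR_MH = (6.6818 + 14.5256) / (33.6522 + 59.9181) = 21.2074 / 93.5703 = 0.22665

0.227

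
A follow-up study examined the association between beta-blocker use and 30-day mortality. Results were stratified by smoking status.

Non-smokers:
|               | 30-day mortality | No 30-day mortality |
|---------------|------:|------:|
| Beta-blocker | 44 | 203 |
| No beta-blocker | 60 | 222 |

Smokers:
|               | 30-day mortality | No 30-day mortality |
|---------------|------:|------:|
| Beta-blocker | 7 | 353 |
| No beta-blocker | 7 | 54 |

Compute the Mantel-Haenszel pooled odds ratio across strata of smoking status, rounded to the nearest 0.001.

0.670

OR_MH = Σ(aᵢdᵢ/nᵢ) / Σ(bᵢcᵢ/nᵢ), where nᵢ is the stratum total.
Stratum 1 (Non-smokers): n = 529; a·d/n = 44·222/529 = 18.4650; b·c/n = 203·60/529 = 23.0246
Stratum 2 (Smokers): n = 421; a·d/n = 7·54/421 = 0.8979; b·c/n = 353·7/421 = 5.8694
OR_MH = (18.4650 + 0.8979) / (23.0246 + 5.8694) = 19.3629 / 28.8939 = 0.67014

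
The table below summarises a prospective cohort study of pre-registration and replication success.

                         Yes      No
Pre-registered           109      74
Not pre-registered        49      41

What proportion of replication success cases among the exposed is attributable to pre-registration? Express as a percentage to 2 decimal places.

8.59

Cells: a = 109, b = 74, c = 49, d = 41.
Risk in exposed = 109/183 = 0.59563; risk in unexposed = 49/90 = 0.54444.
RR = 0.59563/0.54444 = 1.09401
AR% = (RR − 1)/RR × 100 = (1.09401 − 1)/1.09401 × 100 = 8.5933%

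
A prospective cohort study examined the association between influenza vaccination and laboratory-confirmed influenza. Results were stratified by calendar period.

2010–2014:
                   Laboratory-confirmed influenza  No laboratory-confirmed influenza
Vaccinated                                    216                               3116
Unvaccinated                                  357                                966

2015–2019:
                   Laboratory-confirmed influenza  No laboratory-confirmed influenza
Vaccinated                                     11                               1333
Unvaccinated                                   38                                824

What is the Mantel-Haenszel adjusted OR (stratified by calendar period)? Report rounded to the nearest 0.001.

OR_MH = Σ(aᵢdᵢ/nᵢ) / Σ(bᵢcᵢ/nᵢ), where nᵢ is the stratum total.
Stratum 1 (2010–2014): n = 4655; a·d/n = 216·966/4655 = 44.8241; b·c/n = 3116·357/4655 = 238.9714
Stratum 2 (2015–2019): n = 2206; a·d/n = 11·824/2206 = 4.1088; b·c/n = 1333·38/2206 = 22.9619
OR_MH = (44.8241 + 4.1088) / (238.9714 + 22.9619) = 48.9329 / 261.9334 = 0.18681

0.187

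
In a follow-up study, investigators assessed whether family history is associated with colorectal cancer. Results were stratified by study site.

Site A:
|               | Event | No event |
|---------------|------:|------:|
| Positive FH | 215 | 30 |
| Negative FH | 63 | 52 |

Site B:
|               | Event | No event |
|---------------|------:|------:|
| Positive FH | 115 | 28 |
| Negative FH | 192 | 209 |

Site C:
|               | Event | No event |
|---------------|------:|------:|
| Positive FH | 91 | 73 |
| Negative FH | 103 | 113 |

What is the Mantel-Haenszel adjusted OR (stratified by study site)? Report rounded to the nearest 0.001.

2.930

OR_MH = Σ(aᵢdᵢ/nᵢ) / Σ(bᵢcᵢ/nᵢ), where nᵢ is the stratum total.
Stratum 1 (Site A): n = 360; a·d/n = 215·52/360 = 31.0556; b·c/n = 30·63/360 = 5.2500
Stratum 2 (Site B): n = 544; a·d/n = 115·209/544 = 44.1820; b·c/n = 28·192/544 = 9.8824
Stratum 3 (Site C): n = 380; a·d/n = 91·113/380 = 27.0605; b·c/n = 73·103/380 = 19.7868
OR_MH = (31.0556 + 44.1820 + 27.0605) / (5.2500 + 9.8824 + 19.7868) = 102.2981 / 34.9192 = 2.92957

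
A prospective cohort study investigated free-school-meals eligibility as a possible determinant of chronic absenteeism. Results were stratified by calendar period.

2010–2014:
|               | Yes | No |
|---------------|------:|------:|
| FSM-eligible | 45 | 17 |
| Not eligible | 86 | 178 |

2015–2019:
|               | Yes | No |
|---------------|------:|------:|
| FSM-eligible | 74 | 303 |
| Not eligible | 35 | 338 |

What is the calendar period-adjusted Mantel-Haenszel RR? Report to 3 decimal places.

2.157

RR_MH = Σ(aᵢ·n₀ᵢ/nᵢ) / Σ(cᵢ·n₁ᵢ/nᵢ), with n₁ᵢ = aᵢ+bᵢ (exposed), n₀ᵢ = cᵢ+dᵢ (unexposed), nᵢ = n₁ᵢ+n₀ᵢ.
Stratum 1 (2010–2014): n₁ = 62, n₀ = 264, n = 326; a·n₀/n = 45·264/326 = 36.4417; c·n₁/n = 86·62/326 = 16.3558
Stratum 2 (2015–2019): n₁ = 377, n₀ = 373, n = 750; a·n₀/n = 74·373/750 = 36.8027; c·n₁/n = 35·377/750 = 17.5933
RR_MH = (36.4417 + 36.8027) / (16.3558 + 17.5933) = 73.2444 / 33.9492 = 2.15747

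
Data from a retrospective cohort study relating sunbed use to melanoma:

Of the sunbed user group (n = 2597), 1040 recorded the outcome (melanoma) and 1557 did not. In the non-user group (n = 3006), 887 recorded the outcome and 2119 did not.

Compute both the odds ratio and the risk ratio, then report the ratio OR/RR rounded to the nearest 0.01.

From the description: a = 1040, b = 1557, c = 887, d = 2119.
OR = (1040·2119)/(1557·887) = 2203760/1381059 = 1.59570
Risk in exposed = 1040/2597 = 0.40046; risk in unexposed = 887/3006 = 0.29508; RR = 1.35715
OR/RR = 1.59570 / 1.35715 = 1.17578
The outcome is not rare, so the OR lies further from 1 than the RR.

1.18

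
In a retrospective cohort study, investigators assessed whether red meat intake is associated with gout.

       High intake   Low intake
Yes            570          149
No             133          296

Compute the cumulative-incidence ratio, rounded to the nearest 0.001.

Reading the table with exposure as columns: a = 570 (High intake, case), b = 133 (High intake, non-case), c = 149 (Low intake, case), d = 296.
Risk in exposed = 570/703 = 0.81081; risk in unexposed = 149/445 = 0.33483.
RR = 0.81081 / 0.33483 = 2.42155
The risk among the exposed is 2.42 times that among the unexposed.

2.422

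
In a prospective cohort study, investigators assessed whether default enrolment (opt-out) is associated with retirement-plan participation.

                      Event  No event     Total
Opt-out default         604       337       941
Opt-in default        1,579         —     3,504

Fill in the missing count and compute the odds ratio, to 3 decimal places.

2.185

The missing cell is in the unexposed row: 3504 − 1579 = 1925.
So a = 604, b = 337, c = 1579, d = 1925.
OR = (a·d)/(b·c) = (604 × 1925) / (337 × 1579) = 1162700 / 532123 = 2.18502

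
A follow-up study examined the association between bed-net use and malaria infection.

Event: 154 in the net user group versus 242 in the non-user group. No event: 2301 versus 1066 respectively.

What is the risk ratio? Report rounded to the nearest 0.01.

0.34

From the description: a = 154, b = 2301, c = 242, d = 1066.
Risk in exposed = 154/2455 = 0.06273; risk in unexposed = 242/1308 = 0.18502.
RR = 0.06273 / 0.18502 = 0.33905
The risk is 66% lower among the exposed than among the unexposed.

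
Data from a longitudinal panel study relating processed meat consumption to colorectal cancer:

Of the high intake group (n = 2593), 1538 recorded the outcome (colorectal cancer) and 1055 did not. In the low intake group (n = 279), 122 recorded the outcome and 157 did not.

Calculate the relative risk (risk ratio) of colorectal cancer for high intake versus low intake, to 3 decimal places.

From the description: a = 1538, b = 1055, c = 122, d = 157.
Risk in exposed = 1538/2593 = 0.59314; risk in unexposed = 122/279 = 0.43728.
RR = 0.59314 / 0.43728 = 1.35643
The risk among the exposed is 1.36 times that among the unexposed.

1.356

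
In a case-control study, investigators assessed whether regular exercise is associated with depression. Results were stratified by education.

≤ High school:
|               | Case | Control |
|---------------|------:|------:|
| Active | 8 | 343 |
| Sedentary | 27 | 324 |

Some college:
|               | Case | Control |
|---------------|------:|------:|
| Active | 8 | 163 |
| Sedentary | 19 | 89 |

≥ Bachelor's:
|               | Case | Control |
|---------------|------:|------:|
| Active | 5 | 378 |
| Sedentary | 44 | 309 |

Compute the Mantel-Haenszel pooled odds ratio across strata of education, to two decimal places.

0.18

OR_MH = Σ(aᵢdᵢ/nᵢ) / Σ(bᵢcᵢ/nᵢ), where nᵢ is the stratum total.
Stratum 1 (≤ High school): n = 702; a·d/n = 8·324/702 = 3.6923; b·c/n = 343·27/702 = 13.1923
Stratum 2 (Some college): n = 279; a·d/n = 8·89/279 = 2.5520; b·c/n = 163·19/279 = 11.1004
Stratum 3 (≥ Bachelor's): n = 736; a·d/n = 5·309/736 = 2.0992; b·c/n = 378·44/736 = 22.5978
OR_MH = (3.6923 + 2.5520 + 2.0992) / (13.1923 + 11.1004 + 22.5978) = 8.3435 / 46.8905 = 0.17794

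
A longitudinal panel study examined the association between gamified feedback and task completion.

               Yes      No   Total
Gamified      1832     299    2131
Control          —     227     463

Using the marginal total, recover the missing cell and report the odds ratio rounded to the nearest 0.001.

5.893

The missing cell is in the unexposed row: 463 − 227 = 236.
So a = 1832, b = 299, c = 236, d = 227.
OR = (a·d)/(b·c) = (1832 × 227) / (299 × 236) = 415864 / 70564 = 5.89343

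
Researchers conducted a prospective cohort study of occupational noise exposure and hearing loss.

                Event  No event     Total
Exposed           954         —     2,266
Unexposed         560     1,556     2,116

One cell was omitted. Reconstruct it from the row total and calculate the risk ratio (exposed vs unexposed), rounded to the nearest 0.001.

1.591

The missing cell is in the exposed row: 2266 − 954 = 1312.
So a = 954, b = 1312, c = 560, d = 1556.
RR = [a/(a+b)] / [c/(c+d)] = (954/2266) / (560/2116) = 0.42101/0.26465 = 1.59080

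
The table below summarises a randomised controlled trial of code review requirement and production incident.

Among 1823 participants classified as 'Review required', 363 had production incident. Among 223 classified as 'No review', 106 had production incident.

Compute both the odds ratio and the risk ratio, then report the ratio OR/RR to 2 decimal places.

0.66

From the description: a = 363, b = 1460, c = 106, d = 117.
OR = (363·117)/(1460·106) = 42471/154760 = 0.27443
Risk in exposed = 363/1823 = 0.19912; risk in unexposed = 106/223 = 0.47534; RR = 0.41891
OR/RR = 0.27443 / 0.41891 = 0.65511
The outcome is not rare, so the OR lies further from 1 than the RR.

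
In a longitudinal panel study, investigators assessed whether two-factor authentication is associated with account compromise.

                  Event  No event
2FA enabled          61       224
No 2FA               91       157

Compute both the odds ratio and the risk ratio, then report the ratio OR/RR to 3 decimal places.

0.805

Cells: a = 61, b = 224, c = 91, d = 157.
OR = (61·157)/(224·91) = 9577/20384 = 0.46983
Risk in exposed = 61/285 = 0.21404; risk in unexposed = 91/248 = 0.36694; RR = 0.58330
OR/RR = 0.46983 / 0.58330 = 0.80546
The outcome is not rare, so the OR lies further from 1 than the RR.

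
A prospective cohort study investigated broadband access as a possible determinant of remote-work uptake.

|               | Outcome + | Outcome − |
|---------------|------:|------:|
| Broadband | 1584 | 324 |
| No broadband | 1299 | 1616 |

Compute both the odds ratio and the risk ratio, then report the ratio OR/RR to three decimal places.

3.265

Cells: a = 1584, b = 324, c = 1299, d = 1616.
OR = (1584·1616)/(324·1299) = 2559744/420876 = 6.08194
Risk in exposed = 1584/1908 = 0.83019; risk in unexposed = 1299/2915 = 0.44563; RR = 1.86297
OR/RR = 6.08194 / 1.86297 = 3.26465
The outcome is not rare, so the OR lies further from 1 than the RR.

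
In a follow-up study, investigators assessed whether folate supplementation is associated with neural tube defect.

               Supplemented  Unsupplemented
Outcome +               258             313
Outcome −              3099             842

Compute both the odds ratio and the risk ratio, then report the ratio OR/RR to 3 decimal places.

0.790

Reading the table with exposure as columns: a = 258 (Supplemented, case), b = 3099 (Supplemented, non-case), c = 313 (Unsupplemented, case), d = 842.
OR = (258·842)/(3099·313) = 217236/969987 = 0.22396
Risk in exposed = 258/3357 = 0.07685; risk in unexposed = 313/1155 = 0.27100; RR = 0.28360
OR/RR = 0.22396 / 0.28360 = 0.78970
The outcome is not rare, so the OR lies further from 1 than the RR.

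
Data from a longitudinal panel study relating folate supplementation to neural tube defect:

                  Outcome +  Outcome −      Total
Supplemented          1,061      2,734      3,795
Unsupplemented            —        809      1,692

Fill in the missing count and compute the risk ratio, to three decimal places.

0.536

The missing cell is in the unexposed row: 1692 − 809 = 883.
So a = 1061, b = 2734, c = 883, d = 809.
RR = [a/(a+b)] / [c/(c+d)] = (1061/3795) / (883/1692) = 0.27958/0.52187 = 0.53573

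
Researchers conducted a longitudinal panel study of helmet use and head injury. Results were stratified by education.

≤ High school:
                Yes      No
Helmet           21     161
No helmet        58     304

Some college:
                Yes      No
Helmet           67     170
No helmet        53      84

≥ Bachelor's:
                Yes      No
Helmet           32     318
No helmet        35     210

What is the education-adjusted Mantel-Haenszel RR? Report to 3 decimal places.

RR_MH = Σ(aᵢ·n₀ᵢ/nᵢ) / Σ(cᵢ·n₁ᵢ/nᵢ), with n₁ᵢ = aᵢ+bᵢ (exposed), n₀ᵢ = cᵢ+dᵢ (unexposed), nᵢ = n₁ᵢ+n₀ᵢ.
Stratum 1 (≤ High school): n₁ = 182, n₀ = 362, n = 544; a·n₀/n = 21·362/544 = 13.9743; c·n₁/n = 58·182/544 = 19.4044
Stratum 2 (Some college): n₁ = 237, n₀ = 137, n = 374; a·n₀/n = 67·137/374 = 24.5428; c·n₁/n = 53·237/374 = 33.5856
Stratum 3 (≥ Bachelor's): n₁ = 350, n₀ = 245, n = 595; a·n₀/n = 32·245/595 = 13.1765; c·n₁/n = 35·350/595 = 20.5882
RR_MH = (13.9743 + 24.5428 + 13.1765) / (19.4044 + 33.5856 + 20.5882) = 51.6935 / 73.5782 = 0.70257

0.703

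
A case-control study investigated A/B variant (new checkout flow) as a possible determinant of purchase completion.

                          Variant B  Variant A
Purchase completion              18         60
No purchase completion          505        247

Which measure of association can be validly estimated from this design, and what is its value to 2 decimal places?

0.15

Reading the table with exposure as columns: a = 18 (Variant B, case), b = 505 (Variant B, non-case), c = 60 (Variant A, case), d = 247.
This is a case-control study: participants were sampled on outcome status, so risks in the source population cannot be estimated directly — relative risk is not valid here. The odds ratio is the appropriate measure.
OR = (a·d)/(b·c) = (18 × 247) / (505 × 60) = 4446 / 30300 = 0.14673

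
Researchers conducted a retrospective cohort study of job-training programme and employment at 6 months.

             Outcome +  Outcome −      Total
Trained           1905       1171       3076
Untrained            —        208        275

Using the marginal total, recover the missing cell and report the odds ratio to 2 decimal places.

The missing cell is in the unexposed row: 275 − 208 = 67.
So a = 1905, b = 1171, c = 67, d = 208.
OR = (a·d)/(b·c) = (1905 × 208) / (1171 × 67) = 396240 / 78457 = 5.05041

5.05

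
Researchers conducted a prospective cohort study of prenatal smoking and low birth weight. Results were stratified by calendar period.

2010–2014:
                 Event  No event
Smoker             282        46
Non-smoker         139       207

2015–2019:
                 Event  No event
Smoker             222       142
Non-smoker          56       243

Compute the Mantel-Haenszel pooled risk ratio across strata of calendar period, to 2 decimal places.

RR_MH = Σ(aᵢ·n₀ᵢ/nᵢ) / Σ(cᵢ·n₁ᵢ/nᵢ), with n₁ᵢ = aᵢ+bᵢ (exposed), n₀ᵢ = cᵢ+dᵢ (unexposed), nᵢ = n₁ᵢ+n₀ᵢ.
Stratum 1 (2010–2014): n₁ = 328, n₀ = 346, n = 674; a·n₀/n = 282·346/674 = 144.7656; c·n₁/n = 139·328/674 = 67.6439
Stratum 2 (2015–2019): n₁ = 364, n₀ = 299, n = 663; a·n₀/n = 222·299/663 = 100.1176; c·n₁/n = 56·364/663 = 30.7451
RR_MH = (144.7656 + 100.1176) / (67.6439 + 30.7451) = 244.8832 / 98.3890 = 2.48893

2.49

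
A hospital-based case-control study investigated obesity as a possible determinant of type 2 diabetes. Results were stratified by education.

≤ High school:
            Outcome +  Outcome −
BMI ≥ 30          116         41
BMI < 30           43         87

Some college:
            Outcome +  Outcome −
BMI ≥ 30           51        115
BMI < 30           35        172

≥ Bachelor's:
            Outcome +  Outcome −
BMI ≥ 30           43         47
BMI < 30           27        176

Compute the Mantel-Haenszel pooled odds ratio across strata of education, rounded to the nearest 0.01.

3.97

OR_MH = Σ(aᵢdᵢ/nᵢ) / Σ(bᵢcᵢ/nᵢ), where nᵢ is the stratum total.
Stratum 1 (≤ High school): n = 287; a·d/n = 116·87/287 = 35.1638; b·c/n = 41·43/287 = 6.1429
Stratum 2 (Some college): n = 373; a·d/n = 51·172/373 = 23.5174; b·c/n = 115·35/373 = 10.7909
Stratum 3 (≥ Bachelor's): n = 293; a·d/n = 43·176/293 = 25.8294; b·c/n = 47·27/293 = 4.3311
OR_MH = (35.1638 + 23.5174 + 25.8294) / (6.1429 + 10.7909 + 4.3311) = 84.5105 / 21.2648 = 3.97420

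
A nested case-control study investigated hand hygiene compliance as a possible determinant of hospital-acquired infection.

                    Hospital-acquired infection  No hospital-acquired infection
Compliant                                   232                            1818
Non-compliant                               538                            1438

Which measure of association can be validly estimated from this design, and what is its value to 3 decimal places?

0.341

Cells: a = 232, b = 1818, c = 538, d = 1438.
This is a nested case-control study: participants were sampled on outcome status, so risks in the source population cannot be estimated directly — relative risk is not valid here. The odds ratio is the appropriate measure.
OR = (a·d)/(b·c) = (232 × 1438) / (1818 × 538) = 333616 / 978084 = 0.34109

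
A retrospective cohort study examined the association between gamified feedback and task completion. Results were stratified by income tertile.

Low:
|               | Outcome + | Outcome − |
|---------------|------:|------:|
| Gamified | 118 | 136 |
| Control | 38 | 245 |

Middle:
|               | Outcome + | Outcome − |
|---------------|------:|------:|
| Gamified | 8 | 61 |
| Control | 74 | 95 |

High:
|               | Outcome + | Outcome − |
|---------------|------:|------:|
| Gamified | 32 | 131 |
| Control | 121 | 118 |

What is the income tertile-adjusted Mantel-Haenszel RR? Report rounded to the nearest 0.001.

RR_MH = Σ(aᵢ·n₀ᵢ/nᵢ) / Σ(cᵢ·n₁ᵢ/nᵢ), with n₁ᵢ = aᵢ+bᵢ (exposed), n₀ᵢ = cᵢ+dᵢ (unexposed), nᵢ = n₁ᵢ+n₀ᵢ.
Stratum 1 (Low): n₁ = 254, n₀ = 283, n = 537; a·n₀/n = 118·283/537 = 62.1862; c·n₁/n = 38·254/537 = 17.9739
Stratum 2 (Middle): n₁ = 69, n₀ = 169, n = 238; a·n₀/n = 8·169/238 = 5.6807; c·n₁/n = 74·69/238 = 21.4538
Stratum 3 (High): n₁ = 163, n₀ = 239, n = 402; a·n₀/n = 32·239/402 = 19.0249; c·n₁/n = 121·163/402 = 49.0622
RR_MH = (62.1862 + 5.6807 + 19.0249) / (17.9739 + 21.4538 + 49.0622) = 86.8918 / 88.4899 = 0.98194

0.982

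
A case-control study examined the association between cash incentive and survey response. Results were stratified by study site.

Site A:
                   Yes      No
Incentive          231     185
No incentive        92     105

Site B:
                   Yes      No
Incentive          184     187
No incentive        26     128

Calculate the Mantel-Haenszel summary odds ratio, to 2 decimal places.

2.28

OR_MH = Σ(aᵢdᵢ/nᵢ) / Σ(bᵢcᵢ/nᵢ), where nᵢ is the stratum total.
Stratum 1 (Site A): n = 613; a·d/n = 231·105/613 = 39.5677; b·c/n = 185·92/613 = 27.7651
Stratum 2 (Site B): n = 525; a·d/n = 184·128/525 = 44.8610; b·c/n = 187·26/525 = 9.2610
OR_MH = (39.5677 + 44.8610) / (27.7651 + 9.2610) = 84.4287 / 37.0260 = 2.28025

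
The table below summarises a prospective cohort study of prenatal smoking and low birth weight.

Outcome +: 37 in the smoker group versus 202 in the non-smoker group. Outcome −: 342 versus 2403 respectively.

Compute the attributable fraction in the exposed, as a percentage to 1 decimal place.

20.6

From the description: a = 37, b = 342, c = 202, d = 2403.
Risk in exposed = 37/379 = 0.09763; risk in unexposed = 202/2605 = 0.07754.
RR = 0.09763/0.07754 = 1.25898
AR% = (RR − 1)/RR × 100 = (1.25898 − 1)/1.25898 × 100 = 20.5706%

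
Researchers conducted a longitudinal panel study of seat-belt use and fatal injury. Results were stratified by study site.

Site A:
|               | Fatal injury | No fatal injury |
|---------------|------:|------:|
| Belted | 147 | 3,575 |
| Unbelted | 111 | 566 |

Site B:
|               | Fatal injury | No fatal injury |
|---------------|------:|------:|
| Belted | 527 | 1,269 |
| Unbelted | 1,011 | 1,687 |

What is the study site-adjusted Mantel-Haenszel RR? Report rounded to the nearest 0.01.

0.68

RR_MH = Σ(aᵢ·n₀ᵢ/nᵢ) / Σ(cᵢ·n₁ᵢ/nᵢ), with n₁ᵢ = aᵢ+bᵢ (exposed), n₀ᵢ = cᵢ+dᵢ (unexposed), nᵢ = n₁ᵢ+n₀ᵢ.
Stratum 1 (Site A): n₁ = 3722, n₀ = 677, n = 4399; a·n₀/n = 147·677/4399 = 22.6231; c·n₁/n = 111·3722/4399 = 93.9173
Stratum 2 (Site B): n₁ = 1796, n₀ = 2698, n = 4494; a·n₀/n = 527·2698/4494 = 316.3876; c·n₁/n = 1011·1796/4494 = 404.0401
RR_MH = (22.6231 + 316.3876) / (93.9173 + 404.0401) = 339.0107 / 497.9573 = 0.68080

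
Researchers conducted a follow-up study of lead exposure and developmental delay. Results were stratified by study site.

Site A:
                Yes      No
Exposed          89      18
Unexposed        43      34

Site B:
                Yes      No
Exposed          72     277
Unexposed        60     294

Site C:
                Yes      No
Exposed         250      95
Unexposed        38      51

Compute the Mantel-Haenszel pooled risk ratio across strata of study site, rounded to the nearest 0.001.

RR_MH = Σ(aᵢ·n₀ᵢ/nᵢ) / Σ(cᵢ·n₁ᵢ/nᵢ), with n₁ᵢ = aᵢ+bᵢ (exposed), n₀ᵢ = cᵢ+dᵢ (unexposed), nᵢ = n₁ᵢ+n₀ᵢ.
Stratum 1 (Site A): n₁ = 107, n₀ = 77, n = 184; a·n₀/n = 89·77/184 = 37.2446; c·n₁/n = 43·107/184 = 25.0054
Stratum 2 (Site B): n₁ = 349, n₀ = 354, n = 703; a·n₀/n = 72·354/703 = 36.2560; c·n₁/n = 60·349/703 = 29.7866
Stratum 3 (Site C): n₁ = 345, n₀ = 89, n = 434; a·n₀/n = 250·89/434 = 51.2673; c·n₁/n = 38·345/434 = 30.2074
RR_MH = (37.2446 + 36.2560 + 51.2673) / (25.0054 + 29.7866 + 30.2074) = 124.7679 / 84.9994 = 1.46787

1.468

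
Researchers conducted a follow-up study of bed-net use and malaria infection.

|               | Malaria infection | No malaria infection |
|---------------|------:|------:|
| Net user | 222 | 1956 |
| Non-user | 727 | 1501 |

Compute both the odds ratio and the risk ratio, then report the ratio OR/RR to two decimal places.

0.75

Cells: a = 222, b = 1956, c = 727, d = 1501.
OR = (222·1501)/(1956·727) = 333222/1422012 = 0.23433
Risk in exposed = 222/2178 = 0.10193; risk in unexposed = 727/2228 = 0.32630; RR = 0.31237
OR/RR = 0.23433 / 0.31237 = 0.75016
The outcome is not rare, so the OR lies further from 1 than the RR.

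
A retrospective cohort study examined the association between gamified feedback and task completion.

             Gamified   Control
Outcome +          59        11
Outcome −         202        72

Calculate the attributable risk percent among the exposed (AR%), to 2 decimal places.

Reading the table with exposure as columns: a = 59 (Gamified, case), b = 202 (Gamified, non-case), c = 11 (Control, case), d = 72.
Risk in exposed = 59/261 = 0.22605; risk in unexposed = 11/83 = 0.13253.
RR = 0.22605/0.13253 = 1.70568
AR% = (RR − 1)/RR × 100 = (1.70568 − 1)/1.70568 × 100 = 41.3723%

41.37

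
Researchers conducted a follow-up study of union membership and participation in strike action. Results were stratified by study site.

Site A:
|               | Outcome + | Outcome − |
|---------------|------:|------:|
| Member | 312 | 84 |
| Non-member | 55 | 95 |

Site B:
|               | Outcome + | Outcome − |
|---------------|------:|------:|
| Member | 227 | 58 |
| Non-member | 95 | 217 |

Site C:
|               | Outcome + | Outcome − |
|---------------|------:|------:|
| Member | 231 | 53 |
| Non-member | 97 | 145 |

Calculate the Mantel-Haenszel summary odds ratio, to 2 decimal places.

OR_MH = Σ(aᵢdᵢ/nᵢ) / Σ(bᵢcᵢ/nᵢ), where nᵢ is the stratum total.
Stratum 1 (Site A): n = 546; a·d/n = 312·95/546 = 54.2857; b·c/n = 84·55/546 = 8.4615
Stratum 2 (Site B): n = 597; a·d/n = 227·217/597 = 82.5109; b·c/n = 58·95/597 = 9.2295
Stratum 3 (Site C): n = 526; a·d/n = 231·145/526 = 63.6787; b·c/n = 53·97/526 = 9.7738
OR_MH = (54.2857 + 82.5109 + 63.6787) / (8.4615 + 9.2295 + 9.7738) = 200.4753 / 27.4648 = 7.29936

7.30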